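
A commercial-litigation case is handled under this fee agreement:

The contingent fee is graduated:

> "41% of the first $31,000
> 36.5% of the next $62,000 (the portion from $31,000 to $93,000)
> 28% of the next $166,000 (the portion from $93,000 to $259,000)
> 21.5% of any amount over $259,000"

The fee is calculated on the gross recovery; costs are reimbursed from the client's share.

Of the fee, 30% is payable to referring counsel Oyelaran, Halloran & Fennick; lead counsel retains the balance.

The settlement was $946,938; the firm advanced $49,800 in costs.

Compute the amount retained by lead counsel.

Fee base is the gross recovery, $946,938; costs are reimbursed separately.
First $31,000 at 41% = $12,710.00
Next $62,000 at 36.5% = $22,630.00
Next $166,000 at 28% = $46,480.00
Remaining $687,938 at 21.5% = $147,906.67
Fee: $12,710.00 + $22,630.00 + $46,480.00 + $147,906.67 = $229,726.67
Referral share: 30% of $229,726.67 = $68,918.00; lead counsel retains $229,726.67 − $68,918.00 = $160,808.67.

$160,808.67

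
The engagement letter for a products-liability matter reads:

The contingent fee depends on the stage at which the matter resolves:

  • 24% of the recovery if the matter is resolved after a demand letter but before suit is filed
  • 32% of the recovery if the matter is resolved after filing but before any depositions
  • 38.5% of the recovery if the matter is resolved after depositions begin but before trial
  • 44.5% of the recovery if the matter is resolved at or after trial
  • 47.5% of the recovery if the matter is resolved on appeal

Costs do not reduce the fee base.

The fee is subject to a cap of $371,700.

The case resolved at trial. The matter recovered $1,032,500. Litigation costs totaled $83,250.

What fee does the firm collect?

Fee base is the gross recovery, $1,032,500; costs are reimbursed separately.
The matter resolved at trial, so the 44.5% rate applies.
$1,032,500 × 44.5% = $459,462.50
$459,462.50 exceeds the $371,700 cap, so the fee is capped at $371,700.00.

$371,700.00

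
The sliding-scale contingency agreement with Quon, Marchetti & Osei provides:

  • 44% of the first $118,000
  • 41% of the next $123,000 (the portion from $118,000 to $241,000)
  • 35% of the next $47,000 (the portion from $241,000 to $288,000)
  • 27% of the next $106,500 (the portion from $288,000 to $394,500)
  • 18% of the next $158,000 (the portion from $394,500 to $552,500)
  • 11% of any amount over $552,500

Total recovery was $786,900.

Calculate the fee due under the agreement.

$201,779.00

First $118,000 at 44% = $51,920.00
Next $123,000 at 41% = $50,430.00
Next $47,000 at 35% = $16,450.00
Next $106,500 at 27% = $28,755.00
Next $158,000 at 18% = $28,440.00
Remaining $234,400 at 11% = $25,784.00
Fee: $51,920.00 + $50,430.00 + $16,450.00 + $28,755.00 + $28,440.00 + $25,784.00 = $201,779.00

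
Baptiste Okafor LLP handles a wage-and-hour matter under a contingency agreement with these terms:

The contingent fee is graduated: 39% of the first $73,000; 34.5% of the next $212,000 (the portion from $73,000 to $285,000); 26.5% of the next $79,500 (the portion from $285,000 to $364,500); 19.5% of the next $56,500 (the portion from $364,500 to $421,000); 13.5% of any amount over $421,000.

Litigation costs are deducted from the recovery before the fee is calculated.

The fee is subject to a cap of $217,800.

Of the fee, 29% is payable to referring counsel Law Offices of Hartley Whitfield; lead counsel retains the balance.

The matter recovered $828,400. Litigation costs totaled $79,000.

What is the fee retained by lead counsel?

Fee base (net of costs): $828,400 − $79,000 = $749,400
First $73,000 at 39% = $28,470.00
Next $212,000 at 34.5% = $73,140.00
Next $79,500 at 26.5% = $21,067.50
Next $56,500 at 19.5% = $11,017.50
Remaining $328,400 at 13.5% = $44,334.00
Fee: $28,470.00 + $73,140.00 + $21,067.50 + $11,017.50 + $44,334.00 = $178,029.00
$178,029.00 is under the $217,800 cap.
Referral share: 29% of $178,029.00 = $51,628.41; lead counsel retains $178,029.00 − $51,628.41 = $126,400.59.

$126,400.59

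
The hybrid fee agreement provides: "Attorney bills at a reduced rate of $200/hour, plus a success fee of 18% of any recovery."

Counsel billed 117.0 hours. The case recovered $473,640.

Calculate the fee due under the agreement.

$108,655.20

Hourly: 117.0 × $200 = $23,400.00
Success fee: 18% of $473,640 = $85,255.20
Total: $23,400.00 + $85,255.20 = $108,655.20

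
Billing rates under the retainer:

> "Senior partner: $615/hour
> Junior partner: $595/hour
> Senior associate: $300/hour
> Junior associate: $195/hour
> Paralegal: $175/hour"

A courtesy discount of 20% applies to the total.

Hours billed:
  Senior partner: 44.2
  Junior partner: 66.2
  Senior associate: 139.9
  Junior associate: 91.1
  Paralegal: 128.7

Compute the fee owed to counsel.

Senior partner: 44.2 × $615 = $27,183.00
Junior partner: 66.2 × $595 = $39,389.00
Senior associate: 139.9 × $300 = $41,970.00
Junior associate: 91.1 × $195 = $17,764.50
Paralegal: 128.7 × $175 = $22,522.50
Subtotal: $148,829.00
Less 20% discount: −$29,765.80
Total: $148,829.00 − $29,765.80 = $119,063.20

$119,063.20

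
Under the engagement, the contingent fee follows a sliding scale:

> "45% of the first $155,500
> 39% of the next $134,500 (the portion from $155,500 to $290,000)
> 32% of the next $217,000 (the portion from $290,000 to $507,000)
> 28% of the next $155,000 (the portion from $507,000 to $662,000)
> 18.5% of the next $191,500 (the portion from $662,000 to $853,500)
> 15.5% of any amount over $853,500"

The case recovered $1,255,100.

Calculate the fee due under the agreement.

First $155,500 at 45% = $69,975.00
Next $134,500 at 39% = $52,455.00
Next $217,000 at 32% = $69,440.00
Next $155,000 at 28% = $43,400.00
Next $191,500 at 18.5% = $35,427.50
Remaining $401,600 at 15.5% = $62,248.00
Fee: $69,975.00 + $52,455.00 + $69,440.00 + $43,400.00 + $35,427.50 + $62,248.00 = $332,945.50

$332,945.50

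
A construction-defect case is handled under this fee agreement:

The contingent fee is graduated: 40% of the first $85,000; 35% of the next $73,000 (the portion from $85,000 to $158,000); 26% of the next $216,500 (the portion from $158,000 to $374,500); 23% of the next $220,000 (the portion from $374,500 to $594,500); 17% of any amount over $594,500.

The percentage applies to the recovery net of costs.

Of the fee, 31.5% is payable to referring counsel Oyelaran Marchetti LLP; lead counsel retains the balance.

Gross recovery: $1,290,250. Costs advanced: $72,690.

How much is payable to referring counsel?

$85,793.46

Fee base (net of costs): $1,290,250 − $72,690 = $1,217,560
First $85,000 at 40% = $34,000.00
Next $73,000 at 35% = $25,550.00
Next $216,500 at 26% = $56,290.00
Next $220,000 at 23% = $50,600.00
Remaining $623,060 at 17% = $105,920.20
Fee: $34,000.00 + $25,550.00 + $56,290.00 + $50,600.00 + $105,920.20 = $272,360.20
Referral share: 31.5% of $272,360.20 = $85,793.46; lead counsel retains $272,360.20 − $85,793.46 = $186,566.74.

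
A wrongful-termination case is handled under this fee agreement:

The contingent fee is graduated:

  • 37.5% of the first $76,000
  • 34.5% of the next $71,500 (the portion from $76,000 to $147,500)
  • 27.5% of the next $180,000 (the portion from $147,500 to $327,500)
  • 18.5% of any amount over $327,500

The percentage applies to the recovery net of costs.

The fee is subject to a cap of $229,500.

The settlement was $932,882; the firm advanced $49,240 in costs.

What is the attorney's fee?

Fee base (net of costs): $932,882 − $49,240 = $883,642
First $76,000 at 37.5% = $28,500.00
Next $71,500 at 34.5% = $24,667.50
Next $180,000 at 27.5% = $49,500.00
Remaining $556,142 at 18.5% = $102,886.27
Fee: $28,500.00 + $24,667.50 + $49,500.00 + $102,886.27 = $205,553.77
$205,553.77 is under the $229,500 cap.

$205,553.77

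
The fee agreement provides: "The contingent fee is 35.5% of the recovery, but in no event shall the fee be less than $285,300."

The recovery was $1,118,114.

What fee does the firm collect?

$396,930.47

35.5% of $1,118,114 = $396,930.47
That exceeds the $285,300 minimum.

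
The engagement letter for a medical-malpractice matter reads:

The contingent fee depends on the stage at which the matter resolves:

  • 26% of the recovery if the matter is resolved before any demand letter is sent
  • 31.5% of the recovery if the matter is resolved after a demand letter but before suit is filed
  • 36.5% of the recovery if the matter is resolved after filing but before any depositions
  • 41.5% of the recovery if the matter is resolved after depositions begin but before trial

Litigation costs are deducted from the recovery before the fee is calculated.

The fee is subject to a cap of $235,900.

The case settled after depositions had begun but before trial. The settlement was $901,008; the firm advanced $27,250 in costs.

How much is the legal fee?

Fee base (net of costs): $901,008 − $27,250 = $873,758
The matter settled after depositions had begun but before trial, so the 41.5% rate applies.
$873,758 × 41.5% = $362,609.57
$362,609.57 exceeds the $235,900 cap, so the fee is capped at $235,900.00.

$235,900.00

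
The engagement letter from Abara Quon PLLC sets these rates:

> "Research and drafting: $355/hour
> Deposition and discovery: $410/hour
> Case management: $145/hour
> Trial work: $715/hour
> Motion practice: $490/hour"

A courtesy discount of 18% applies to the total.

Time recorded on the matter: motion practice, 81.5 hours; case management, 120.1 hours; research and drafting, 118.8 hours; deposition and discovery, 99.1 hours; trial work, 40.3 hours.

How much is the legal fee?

$138,554.58

Research and drafting: 118.8 × $355 = $42,174.00
Deposition and discovery: 99.1 × $410 = $40,631.00
Case management: 120.1 × $145 = $17,414.50
Trial work: 40.3 × $715 = $28,814.50
Motion practice: 81.5 × $490 = $39,935.00
Subtotal: $168,969.00
Less 18% discount: −$30,414.42
Total: $168,969.00 − $30,414.42 = $138,554.58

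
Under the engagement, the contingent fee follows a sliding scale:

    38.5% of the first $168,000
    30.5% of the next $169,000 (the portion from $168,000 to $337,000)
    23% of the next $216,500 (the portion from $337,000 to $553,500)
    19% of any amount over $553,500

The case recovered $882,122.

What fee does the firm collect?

First $168,000 at 38.5% = $64,680.00
Next $169,000 at 30.5% = $51,545.00
Next $216,500 at 23% = $49,795.00
Remaining $328,622 at 19% = $62,438.18
Fee: $64,680.00 + $51,545.00 + $49,795.00 + $62,438.18 = $228,458.18

$228,458.18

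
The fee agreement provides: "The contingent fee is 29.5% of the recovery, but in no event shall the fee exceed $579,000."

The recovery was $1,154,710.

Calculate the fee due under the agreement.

29.5% of $1,154,710 = $340,639.45
That is under the $579,000 cap.

$340,639.45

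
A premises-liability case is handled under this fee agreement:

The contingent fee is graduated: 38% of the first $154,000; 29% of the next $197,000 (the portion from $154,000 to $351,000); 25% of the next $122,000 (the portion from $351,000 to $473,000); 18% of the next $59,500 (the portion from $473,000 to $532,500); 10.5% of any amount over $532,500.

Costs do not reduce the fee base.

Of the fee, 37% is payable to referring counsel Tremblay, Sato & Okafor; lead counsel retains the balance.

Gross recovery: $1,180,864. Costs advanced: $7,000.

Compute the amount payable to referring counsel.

$83,227.14

Fee base is the gross recovery, $1,180,864; costs are reimbursed separately.
First $154,000 at 38% = $58,520.00
Next $197,000 at 29% = $57,130.00
Next $122,000 at 25% = $30,500.00
Next $59,500 at 18% = $10,710.00
Remaining $648,364 at 10.5% = $68,078.22
Fee: $58,520.00 + $57,130.00 + $30,500.00 + $10,710.00 + $68,078.22 = $224,938.22
Referral share: 37% of $224,938.22 = $83,227.14; lead counsel retains $224,938.22 − $83,227.14 = $141,711.08.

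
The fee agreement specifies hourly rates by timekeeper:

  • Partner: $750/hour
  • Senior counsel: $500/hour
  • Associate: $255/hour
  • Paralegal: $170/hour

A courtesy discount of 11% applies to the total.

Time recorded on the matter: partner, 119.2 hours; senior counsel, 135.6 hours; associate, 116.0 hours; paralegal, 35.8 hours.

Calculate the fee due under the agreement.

$171,650.74

Partner: 119.2 × $750 = $89,400.00
Senior counsel: 135.6 × $500 = $67,800.00
Associate: 116.0 × $255 = $29,580.00
Paralegal: 35.8 × $170 = $6,086.00
Subtotal: $192,866.00
Less 11% discount: −$21,215.26
Total: $192,866.00 − $21,215.26 = $171,650.74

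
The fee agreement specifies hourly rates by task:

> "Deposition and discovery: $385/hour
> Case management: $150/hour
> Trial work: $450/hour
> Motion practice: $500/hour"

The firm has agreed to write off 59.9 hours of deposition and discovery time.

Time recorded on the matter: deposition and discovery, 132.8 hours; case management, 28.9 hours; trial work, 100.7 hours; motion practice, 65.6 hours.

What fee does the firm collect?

Deposition and discovery: 132.8 × $385 = $51,128.00
Case management: 28.9 × $150 = $4,335.00
Trial work: 100.7 × $450 = $45,315.00
Motion practice: 65.6 × $500 = $32,800.00
Subtotal: $133,578.00
Write-off: 59.9 × $385 = $23,061.50
Total: $133,578.00 − $23,061.50 = $110,516.50

$110,516.50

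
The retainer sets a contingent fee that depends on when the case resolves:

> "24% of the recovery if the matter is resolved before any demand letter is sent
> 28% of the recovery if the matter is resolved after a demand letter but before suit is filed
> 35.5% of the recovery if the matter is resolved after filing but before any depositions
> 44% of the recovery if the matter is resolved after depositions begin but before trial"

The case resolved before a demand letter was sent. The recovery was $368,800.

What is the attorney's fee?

$88,512.00

The matter resolved before a demand letter was sent, so the 24% rate applies.
$368,800 × 24% = $88,512.00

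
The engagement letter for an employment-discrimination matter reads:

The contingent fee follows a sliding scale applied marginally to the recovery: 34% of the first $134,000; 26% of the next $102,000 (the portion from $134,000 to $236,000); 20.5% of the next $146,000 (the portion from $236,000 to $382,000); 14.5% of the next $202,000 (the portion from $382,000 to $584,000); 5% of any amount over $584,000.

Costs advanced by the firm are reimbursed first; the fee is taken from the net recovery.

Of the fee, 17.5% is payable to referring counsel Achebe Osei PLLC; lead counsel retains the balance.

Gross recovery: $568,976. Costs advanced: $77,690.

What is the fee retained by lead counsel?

Fee base (net of costs): $568,976 − $77,690 = $491,286
First $134,000 at 34% = $45,560.00
Next $102,000 at 26% = $26,520.00
Next $146,000 at 20.5% = $29,930.00
Remaining $109,286 at 14.5% = $15,846.47
Fee: $45,560.00 + $26,520.00 + $29,930.00 + $15,846.47 = $117,856.47
Referral share: 17.5% of $117,856.47 = $20,624.88; lead counsel retains $117,856.47 − $20,624.88 = $97,231.59.

$97,231.59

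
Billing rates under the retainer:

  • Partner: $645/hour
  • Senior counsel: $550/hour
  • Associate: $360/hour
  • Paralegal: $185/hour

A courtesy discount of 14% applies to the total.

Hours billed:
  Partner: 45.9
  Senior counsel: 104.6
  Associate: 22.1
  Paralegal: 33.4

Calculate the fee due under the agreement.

$87,092.63

Partner: 45.9 × $645 = $29,605.50
Senior counsel: 104.6 × $550 = $57,530.00
Associate: 22.1 × $360 = $7,956.00
Paralegal: 33.4 × $185 = $6,179.00
Subtotal: $101,270.50
Less 14% discount: −$14,177.87
Total: $101,270.50 − $14,177.87 = $87,092.63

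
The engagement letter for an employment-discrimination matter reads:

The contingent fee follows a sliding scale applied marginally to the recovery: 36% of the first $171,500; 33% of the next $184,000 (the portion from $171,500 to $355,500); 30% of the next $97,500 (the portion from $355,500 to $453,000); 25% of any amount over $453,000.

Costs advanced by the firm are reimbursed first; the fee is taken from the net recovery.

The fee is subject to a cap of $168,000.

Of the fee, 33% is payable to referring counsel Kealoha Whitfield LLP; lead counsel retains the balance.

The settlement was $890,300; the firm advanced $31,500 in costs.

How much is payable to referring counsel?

Fee base (net of costs): $890,300 − $31,500 = $858,800
First $171,500 at 36% = $61,740.00
Next $184,000 at 33% = $60,720.00
Next $97,500 at 30% = $29,250.00
Remaining $405,800 at 25% = $101,450.00
Fee: $61,740.00 + $60,720.00 + $29,250.00 + $101,450.00 = $253,160.00
$253,160.00 exceeds the $168,000 cap, so the fee is capped at $168,000.00.
Referral share: 33% of $168,000.00 = $55,440.00; lead counsel retains $168,000.00 − $55,440.00 = $112,560.00.

$55,440.00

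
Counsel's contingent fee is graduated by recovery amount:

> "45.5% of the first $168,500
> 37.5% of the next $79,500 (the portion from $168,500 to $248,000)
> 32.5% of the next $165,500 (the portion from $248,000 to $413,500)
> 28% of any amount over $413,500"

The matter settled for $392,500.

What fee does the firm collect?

$153,442.50

First $168,500 at 45.5% = $76,667.50
Next $79,500 at 37.5% = $29,812.50
Remaining $144,500 at 32.5% = $46,962.50
Fee: $76,667.50 + $29,812.50 + $46,962.50 = $153,442.50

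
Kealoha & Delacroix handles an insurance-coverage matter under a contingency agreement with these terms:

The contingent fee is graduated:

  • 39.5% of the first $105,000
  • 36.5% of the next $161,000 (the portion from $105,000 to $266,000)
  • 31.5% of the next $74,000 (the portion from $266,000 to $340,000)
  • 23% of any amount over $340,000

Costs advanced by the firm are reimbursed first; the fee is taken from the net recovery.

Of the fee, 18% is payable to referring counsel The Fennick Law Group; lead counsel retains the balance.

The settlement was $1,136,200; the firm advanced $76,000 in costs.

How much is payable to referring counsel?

Fee base (net of costs): $1,136,200 − $76,000 = $1,060,200
First $105,000 at 39.5% = $41,475.00
Next $161,000 at 36.5% = $58,765.00
Next $74,000 at 31.5% = $23,310.00
Remaining $720,200 at 23% = $165,646.00
Fee: $41,475.00 + $58,765.00 + $23,310.00 + $165,646.00 = $289,196.00
Referral share: 18% of $289,196.00 = $52,055.28; lead counsel retains $289,196.00 − $52,055.28 = $237,140.72.

$52,055.28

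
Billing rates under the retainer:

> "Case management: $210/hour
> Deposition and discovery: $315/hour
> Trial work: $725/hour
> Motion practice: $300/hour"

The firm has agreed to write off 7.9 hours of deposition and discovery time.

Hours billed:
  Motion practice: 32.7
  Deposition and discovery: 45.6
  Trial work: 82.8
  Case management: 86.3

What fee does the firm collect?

Case management: 86.3 × $210 = $18,123.00
Deposition and discovery: 45.6 × $315 = $14,364.00
Trial work: 82.8 × $725 = $60,030.00
Motion practice: 32.7 × $300 = $9,810.00
Subtotal: $102,327.00
Write-off: 7.9 × $315 = $2,488.50
Total: $102,327.00 − $2,488.50 = $99,838.50

$99,838.50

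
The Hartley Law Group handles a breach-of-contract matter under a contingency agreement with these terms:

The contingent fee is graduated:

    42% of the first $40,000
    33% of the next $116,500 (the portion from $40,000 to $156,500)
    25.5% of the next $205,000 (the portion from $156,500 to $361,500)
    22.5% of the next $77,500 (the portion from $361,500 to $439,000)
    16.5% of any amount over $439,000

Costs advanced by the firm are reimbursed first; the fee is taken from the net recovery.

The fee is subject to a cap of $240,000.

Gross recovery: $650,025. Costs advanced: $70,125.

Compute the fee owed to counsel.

Fee base (net of costs): $650,025 − $70,125 = $579,900
First $40,000 at 42% = $16,800.00
Next $116,500 at 33% = $38,445.00
Next $205,000 at 25.5% = $52,275.00
Next $77,500 at 22.5% = $17,437.50
Remaining $140,900 at 16.5% = $23,248.50
Fee: $16,800.00 + $38,445.00 + $52,275.00 + $17,437.50 + $23,248.50 = $148,206.00
$148,206.00 is under the $240,000 cap.

$148,206.00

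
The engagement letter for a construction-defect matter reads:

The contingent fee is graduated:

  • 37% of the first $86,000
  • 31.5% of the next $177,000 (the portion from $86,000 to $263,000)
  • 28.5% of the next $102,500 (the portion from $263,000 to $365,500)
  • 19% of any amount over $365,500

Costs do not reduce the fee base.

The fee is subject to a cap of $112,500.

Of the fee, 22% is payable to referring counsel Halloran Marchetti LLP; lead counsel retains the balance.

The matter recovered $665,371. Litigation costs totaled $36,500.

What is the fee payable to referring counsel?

Fee base is the gross recovery, $665,371; costs are reimbursed separately.
First $86,000 at 37% = $31,820.00
Next $177,000 at 31.5% = $55,755.00
Next $102,500 at 28.5% = $29,212.50
Remaining $299,871 at 19% = $56,975.49
Fee: $31,820.00 + $55,755.00 + $29,212.50 + $56,975.49 = $173,762.99
$173,762.99 exceeds the $112,500 cap, so the fee is capped at $112,500.00.
Referral share: 22% of $112,500.00 = $24,750.00; lead counsel retains $112,500.00 − $24,750.00 = $87,750.00.

$24,750.00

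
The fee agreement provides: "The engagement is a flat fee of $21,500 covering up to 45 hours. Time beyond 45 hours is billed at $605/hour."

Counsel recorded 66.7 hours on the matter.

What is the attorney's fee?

$34,628.50

Flat fee: $21,500.00
Excess hours: 66.7 − 45 = 21.7
Overrun: 21.7 × $605 = $13,128.50
Total: $21,500.00 + $13,128.50 = $34,628.50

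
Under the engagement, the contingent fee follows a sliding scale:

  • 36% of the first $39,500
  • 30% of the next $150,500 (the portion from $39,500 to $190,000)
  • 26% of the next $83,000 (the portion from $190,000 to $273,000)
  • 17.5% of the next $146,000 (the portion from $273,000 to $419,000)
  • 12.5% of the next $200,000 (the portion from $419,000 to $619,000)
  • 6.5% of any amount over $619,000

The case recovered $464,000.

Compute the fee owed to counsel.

$112,125.00

First $39,500 at 36% = $14,220.00
Next $150,500 at 30% = $45,150.00
Next $83,000 at 26% = $21,580.00
Next $146,000 at 17.5% = $25,550.00
Remaining $45,000 at 12.5% = $5,625.00
Fee: $14,220.00 + $45,150.00 + $21,580.00 + $25,550.00 + $5,625.00 = $112,125.00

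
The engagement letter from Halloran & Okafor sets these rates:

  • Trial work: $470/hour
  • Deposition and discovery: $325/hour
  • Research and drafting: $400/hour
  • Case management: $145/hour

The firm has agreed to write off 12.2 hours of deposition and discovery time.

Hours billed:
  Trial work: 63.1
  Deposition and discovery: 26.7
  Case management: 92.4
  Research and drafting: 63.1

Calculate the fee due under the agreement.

$73,007.50

Trial work: 63.1 × $470 = $29,657.00
Deposition and discovery: 26.7 × $325 = $8,677.50
Research and drafting: 63.1 × $400 = $25,240.00
Case management: 92.4 × $145 = $13,398.00
Subtotal: $76,972.50
Write-off: 12.2 × $325 = $3,965.00
Total: $76,972.50 − $3,965.00 = $73,007.50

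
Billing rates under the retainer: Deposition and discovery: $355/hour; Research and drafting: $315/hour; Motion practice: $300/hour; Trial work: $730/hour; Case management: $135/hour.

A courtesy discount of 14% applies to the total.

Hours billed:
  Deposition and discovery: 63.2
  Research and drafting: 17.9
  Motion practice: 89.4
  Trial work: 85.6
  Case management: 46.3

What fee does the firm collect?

$106,324.38

Deposition and discovery: 63.2 × $355 = $22,436.00
Research and drafting: 17.9 × $315 = $5,638.50
Motion practice: 89.4 × $300 = $26,820.00
Trial work: 85.6 × $730 = $62,488.00
Case management: 46.3 × $135 = $6,250.50
Subtotal: $123,633.00
Less 14% discount: −$17,308.62
Total: $123,633.00 − $17,308.62 = $106,324.38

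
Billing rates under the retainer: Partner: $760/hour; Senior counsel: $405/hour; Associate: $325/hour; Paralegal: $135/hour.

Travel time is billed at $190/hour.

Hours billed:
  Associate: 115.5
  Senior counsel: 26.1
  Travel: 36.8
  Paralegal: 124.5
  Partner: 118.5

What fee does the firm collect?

Partner: 118.5 × $760 = $90,060.00
Senior counsel: 26.1 × $405 = $10,570.50
Associate: 115.5 × $325 = $37,537.50
Paralegal: 124.5 × $135 = $16,807.50
Subtotal: $90,060.00 + $10,570.50 + $37,537.50 + $16,807.50 = $154,975.50
Travel: 36.8 × $190 = $6,992.00
Total: $154,975.50 + $6,992.00 = $161,967.50

$161,967.50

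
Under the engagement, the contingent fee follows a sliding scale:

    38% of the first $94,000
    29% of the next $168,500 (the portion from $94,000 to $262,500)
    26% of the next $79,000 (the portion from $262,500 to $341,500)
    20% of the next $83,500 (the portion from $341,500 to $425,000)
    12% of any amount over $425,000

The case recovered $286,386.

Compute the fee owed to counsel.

$90,795.36

First $94,000 at 38% = $35,720.00
Next $168,500 at 29% = $48,865.00
Remaining $23,886 at 26% = $6,210.36
Fee: $35,720.00 + $48,865.00 + $6,210.36 = $90,795.36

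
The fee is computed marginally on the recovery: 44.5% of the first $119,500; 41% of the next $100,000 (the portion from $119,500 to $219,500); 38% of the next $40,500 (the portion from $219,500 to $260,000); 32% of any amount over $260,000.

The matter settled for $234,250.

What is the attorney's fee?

First $119,500 at 44.5% = $53,177.50
Next $100,000 at 41% = $41,000.00
Remaining $14,750 at 38% = $5,605.00
Fee: $53,177.50 + $41,000.00 + $5,605.00 = $99,782.50

$99,782.50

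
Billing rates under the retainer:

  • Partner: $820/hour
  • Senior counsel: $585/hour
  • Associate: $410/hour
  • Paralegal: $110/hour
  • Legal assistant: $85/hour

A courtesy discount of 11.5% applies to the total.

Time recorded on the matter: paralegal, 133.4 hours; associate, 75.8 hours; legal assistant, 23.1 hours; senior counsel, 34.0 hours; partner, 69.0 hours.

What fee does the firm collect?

$109,904.17

Partner: 69.0 × $820 = $56,580.00
Senior counsel: 34.0 × $585 = $19,890.00
Associate: 75.8 × $410 = $31,078.00
Paralegal: 133.4 × $110 = $14,674.00
Legal assistant: 23.1 × $85 = $1,963.50
Subtotal: $124,185.50
Less 11.5% discount: −$14,281.33
Total: $124,185.50 − $14,281.33 = $109,904.17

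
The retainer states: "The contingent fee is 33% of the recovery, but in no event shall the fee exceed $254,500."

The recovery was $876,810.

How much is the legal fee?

$254,500.00

33% of $876,810 = $289,347.30
That exceeds the $254,500 cap, so the fee is capped at $254,500.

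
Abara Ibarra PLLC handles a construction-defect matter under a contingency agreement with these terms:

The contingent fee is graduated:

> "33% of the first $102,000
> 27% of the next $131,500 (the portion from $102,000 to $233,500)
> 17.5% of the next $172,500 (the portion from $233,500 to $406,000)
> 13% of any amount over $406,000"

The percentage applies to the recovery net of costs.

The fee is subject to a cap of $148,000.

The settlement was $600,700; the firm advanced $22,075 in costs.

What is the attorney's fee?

Fee base (net of costs): $600,700 − $22,075 = $578,625
First $102,000 at 33% = $33,660.00
Next $131,500 at 27% = $35,505.00
Next $172,500 at 17.5% = $30,187.50
Remaining $172,625 at 13% = $22,441.25
Fee: $33,660.00 + $35,505.00 + $30,187.50 + $22,441.25 = $121,793.75
$121,793.75 is under the $148,000 cap.

$121,793.75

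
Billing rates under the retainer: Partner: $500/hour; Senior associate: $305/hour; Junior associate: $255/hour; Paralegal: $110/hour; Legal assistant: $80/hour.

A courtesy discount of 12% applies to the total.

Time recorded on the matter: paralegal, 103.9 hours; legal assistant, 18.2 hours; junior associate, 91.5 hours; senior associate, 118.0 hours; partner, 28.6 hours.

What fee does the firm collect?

$76,126.60

Partner: 28.6 × $500 = $14,300.00
Senior associate: 118.0 × $305 = $35,990.00
Junior associate: 91.5 × $255 = $23,332.50
Paralegal: 103.9 × $110 = $11,429.00
Legal assistant: 18.2 × $80 = $1,456.00
Subtotal: $86,507.50
Less 12% discount: −$10,380.90
Total: $86,507.50 − $10,380.90 = $76,126.60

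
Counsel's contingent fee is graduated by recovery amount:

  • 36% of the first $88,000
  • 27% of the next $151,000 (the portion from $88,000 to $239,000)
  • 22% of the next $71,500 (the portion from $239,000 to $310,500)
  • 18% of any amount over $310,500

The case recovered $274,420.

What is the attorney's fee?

$80,242.40

First $88,000 at 36% = $31,680.00
Next $151,000 at 27% = $40,770.00
Remaining $35,420 at 22% = $7,792.40
Fee: $31,680.00 + $40,770.00 + $7,792.40 = $80,242.40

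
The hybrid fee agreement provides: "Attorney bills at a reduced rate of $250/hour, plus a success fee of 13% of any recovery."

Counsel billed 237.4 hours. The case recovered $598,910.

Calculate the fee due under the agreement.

Hourly: 237.4 × $250 = $59,350.00
Success fee: 13% of $598,910 = $77,858.30
Total: $59,350.00 + $77,858.30 = $137,208.30

$137,208.30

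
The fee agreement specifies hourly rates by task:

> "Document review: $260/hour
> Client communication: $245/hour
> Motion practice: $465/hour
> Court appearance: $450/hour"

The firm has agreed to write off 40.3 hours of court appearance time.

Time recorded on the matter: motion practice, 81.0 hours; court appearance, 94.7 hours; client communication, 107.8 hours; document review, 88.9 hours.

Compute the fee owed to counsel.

$111,670.00

Document review: 88.9 × $260 = $23,114.00
Client communication: 107.8 × $245 = $26,411.00
Motion practice: 81.0 × $465 = $37,665.00
Court appearance: 94.7 × $450 = $42,615.00
Subtotal: $129,805.00
Write-off: 40.3 × $450 = $18,135.00
Total: $129,805.00 − $18,135.00 = $111,670.00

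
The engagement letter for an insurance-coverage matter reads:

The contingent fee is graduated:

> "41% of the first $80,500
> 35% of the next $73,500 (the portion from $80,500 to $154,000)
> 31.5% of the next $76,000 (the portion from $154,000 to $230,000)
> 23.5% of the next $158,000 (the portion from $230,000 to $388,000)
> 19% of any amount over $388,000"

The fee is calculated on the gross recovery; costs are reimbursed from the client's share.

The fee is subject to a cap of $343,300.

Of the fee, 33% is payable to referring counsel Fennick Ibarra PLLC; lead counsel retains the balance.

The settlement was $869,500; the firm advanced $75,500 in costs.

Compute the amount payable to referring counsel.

$69,724.05

Fee base is the gross recovery, $869,500; costs are reimbursed separately.
First $80,500 at 41% = $33,005.00
Next $73,500 at 35% = $25,725.00
Next $76,000 at 31.5% = $23,940.00
Next $158,000 at 23.5% = $37,130.00
Remaining $481,500 at 19% = $91,485.00
Fee: $33,005.00 + $25,725.00 + $23,940.00 + $37,130.00 + $91,485.00 = $211,285.00
$211,285.00 is under the $343,300 cap.
Referral share: 33% of $211,285.00 = $69,724.05; lead counsel retains $211,285.00 − $69,724.05 = $141,560.95.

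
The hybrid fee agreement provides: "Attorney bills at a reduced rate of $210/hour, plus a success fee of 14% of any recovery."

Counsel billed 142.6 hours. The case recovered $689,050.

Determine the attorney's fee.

$126,413.00

Hourly: 142.6 × $210 = $29,946.00
Success fee: 14% of $689,050 = $96,467.00
Total: $29,946.00 + $96,467.00 = $126,413.00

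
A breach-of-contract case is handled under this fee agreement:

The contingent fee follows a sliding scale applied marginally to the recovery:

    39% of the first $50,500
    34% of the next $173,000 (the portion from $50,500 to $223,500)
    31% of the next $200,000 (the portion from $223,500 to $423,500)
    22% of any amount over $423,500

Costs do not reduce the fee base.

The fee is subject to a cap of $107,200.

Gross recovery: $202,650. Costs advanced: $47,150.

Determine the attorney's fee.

Fee base is the gross recovery, $202,650; costs are reimbursed separately.
First $50,500 at 39% = $19,695.00
Remaining $152,150 at 34% = $51,731.00
Fee: $19,695.00 + $51,731.00 = $71,426.00
$71,426.00 is under the $107,200 cap.

$71,426.00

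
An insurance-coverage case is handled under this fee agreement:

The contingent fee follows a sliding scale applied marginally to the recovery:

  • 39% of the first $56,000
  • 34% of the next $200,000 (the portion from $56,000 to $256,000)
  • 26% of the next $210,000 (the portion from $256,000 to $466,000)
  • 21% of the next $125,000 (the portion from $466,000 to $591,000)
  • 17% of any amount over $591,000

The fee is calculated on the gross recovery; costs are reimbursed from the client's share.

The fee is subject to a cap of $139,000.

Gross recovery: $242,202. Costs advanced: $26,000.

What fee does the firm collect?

Fee base is the gross recovery, $242,202; costs are reimbursed separately.
First $56,000 at 39% = $21,840.00
Remaining $186,202 at 34% = $63,308.68
Fee: $21,840.00 + $63,308.68 = $85,148.68
$85,148.68 is under the $139,000 cap.

$85,148.68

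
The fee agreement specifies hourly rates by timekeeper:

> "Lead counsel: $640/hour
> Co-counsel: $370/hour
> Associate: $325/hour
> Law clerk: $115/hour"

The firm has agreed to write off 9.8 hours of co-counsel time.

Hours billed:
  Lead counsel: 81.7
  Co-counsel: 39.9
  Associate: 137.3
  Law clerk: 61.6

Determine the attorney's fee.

Lead counsel: 81.7 × $640 = $52,288.00
Co-counsel: 39.9 × $370 = $14,763.00
Associate: 137.3 × $325 = $44,622.50
Law clerk: 61.6 × $115 = $7,084.00
Subtotal: $118,757.50
Write-off: 9.8 × $370 = $3,626.00
Total: $118,757.50 − $3,626.00 = $115,131.50

$115,131.50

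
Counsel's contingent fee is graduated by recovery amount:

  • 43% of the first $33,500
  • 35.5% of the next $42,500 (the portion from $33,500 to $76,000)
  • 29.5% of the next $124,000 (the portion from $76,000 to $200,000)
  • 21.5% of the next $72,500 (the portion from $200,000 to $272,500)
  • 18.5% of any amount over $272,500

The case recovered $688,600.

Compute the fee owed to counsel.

First $33,500 at 43% = $14,405.00
Next $42,500 at 35.5% = $15,087.50
Next $124,000 at 29.5% = $36,580.00
Next $72,500 at 21.5% = $15,587.50
Remaining $416,100 at 18.5% = $76,978.50
Fee: $14,405.00 + $15,087.50 + $36,580.00 + $15,587.50 + $76,978.50 = $158,638.50

$158,638.50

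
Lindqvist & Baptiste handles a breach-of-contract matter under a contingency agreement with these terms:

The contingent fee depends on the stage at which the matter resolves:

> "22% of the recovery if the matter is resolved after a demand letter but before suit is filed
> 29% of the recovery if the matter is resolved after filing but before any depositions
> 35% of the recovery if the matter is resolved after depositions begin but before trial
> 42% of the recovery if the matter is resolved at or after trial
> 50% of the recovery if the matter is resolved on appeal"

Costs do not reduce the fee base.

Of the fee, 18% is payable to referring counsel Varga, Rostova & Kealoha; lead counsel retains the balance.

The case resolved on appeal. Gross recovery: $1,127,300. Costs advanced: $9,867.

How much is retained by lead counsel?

$462,193.00

Fee base is the gross recovery, $1,127,300; costs are reimbursed separately.
The matter resolved on appeal, so the 50% rate applies.
$1,127,300 × 50% = $563,650.00
Referral share: 18% of $563,650.00 = $101,457.00; lead counsel retains $563,650.00 − $101,457.00 = $462,193.00.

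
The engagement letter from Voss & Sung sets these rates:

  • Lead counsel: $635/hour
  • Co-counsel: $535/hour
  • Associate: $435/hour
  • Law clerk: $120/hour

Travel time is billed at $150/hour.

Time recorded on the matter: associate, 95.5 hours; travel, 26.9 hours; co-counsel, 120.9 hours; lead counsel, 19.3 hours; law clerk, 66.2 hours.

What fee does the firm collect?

Lead counsel: 19.3 × $635 = $12,255.50
Co-counsel: 120.9 × $535 = $64,681.50
Associate: 95.5 × $435 = $41,542.50
Law clerk: 66.2 × $120 = $7,944.00
Subtotal: $12,255.50 + $64,681.50 + $41,542.50 + $7,944.00 = $126,423.50
Travel: 26.9 × $150 = $4,035.00
Total: $126,423.50 + $4,035.00 = $130,458.50

$130,458.50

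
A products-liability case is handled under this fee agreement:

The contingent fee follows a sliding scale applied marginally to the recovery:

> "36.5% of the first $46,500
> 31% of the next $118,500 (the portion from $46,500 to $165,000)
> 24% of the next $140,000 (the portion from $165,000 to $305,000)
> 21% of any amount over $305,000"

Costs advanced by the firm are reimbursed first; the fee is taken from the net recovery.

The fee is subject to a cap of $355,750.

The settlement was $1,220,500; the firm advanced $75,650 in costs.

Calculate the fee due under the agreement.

Fee base (net of costs): $1,220,500 − $75,650 = $1,144,850
First $46,500 at 36.5% = $16,972.50
Next $118,500 at 31% = $36,735.00
Next $140,000 at 24% = $33,600.00
Remaining $839,850 at 21% = $176,368.50
Fee: $16,972.50 + $36,735.00 + $33,600.00 + $176,368.50 = $263,676.00
$263,676.00 is under the $355,750 cap.

$263,676.00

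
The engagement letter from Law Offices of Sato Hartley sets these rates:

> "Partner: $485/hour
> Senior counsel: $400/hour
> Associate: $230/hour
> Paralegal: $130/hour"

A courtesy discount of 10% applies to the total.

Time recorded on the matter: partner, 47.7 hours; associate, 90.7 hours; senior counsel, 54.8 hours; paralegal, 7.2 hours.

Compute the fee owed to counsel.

$60,166.35

Partner: 47.7 × $485 = $23,134.50
Senior counsel: 54.8 × $400 = $21,920.00
Associate: 90.7 × $230 = $20,861.00
Paralegal: 7.2 × $130 = $936.00
Subtotal: $66,851.50
Less 10% discount: −$6,685.15
Total: $66,851.50 − $6,685.15 = $60,166.35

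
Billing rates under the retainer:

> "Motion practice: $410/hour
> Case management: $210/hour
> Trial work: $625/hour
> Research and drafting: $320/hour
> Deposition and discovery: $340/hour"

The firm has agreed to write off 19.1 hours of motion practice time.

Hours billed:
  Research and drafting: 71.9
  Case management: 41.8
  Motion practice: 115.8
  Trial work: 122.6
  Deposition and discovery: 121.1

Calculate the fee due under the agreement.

Motion practice: 115.8 × $410 = $47,478.00
Case management: 41.8 × $210 = $8,778.00
Trial work: 122.6 × $625 = $76,625.00
Research and drafting: 71.9 × $320 = $23,008.00
Deposition and discovery: 121.1 × $340 = $41,174.00
Subtotal: $197,063.00
Write-off: 19.1 × $410 = $7,831.00
Total: $197,063.00 − $7,831.00 = $189,232.00

$189,232.00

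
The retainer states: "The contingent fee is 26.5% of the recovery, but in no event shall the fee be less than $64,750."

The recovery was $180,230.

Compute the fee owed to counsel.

26.5% of $180,230 = $47,760.95
That is below the $64,750 minimum, so the minimum applies.

$64,750.00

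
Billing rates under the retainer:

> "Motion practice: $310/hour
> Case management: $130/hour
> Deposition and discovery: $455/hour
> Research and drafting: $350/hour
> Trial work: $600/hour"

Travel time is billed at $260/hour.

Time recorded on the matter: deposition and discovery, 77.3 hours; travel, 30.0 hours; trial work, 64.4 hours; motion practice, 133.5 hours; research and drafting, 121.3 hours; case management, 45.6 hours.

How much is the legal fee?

$171,379.50

Motion practice: 133.5 × $310 = $41,385.00
Case management: 45.6 × $130 = $5,928.00
Deposition and discovery: 77.3 × $455 = $35,171.50
Research and drafting: 121.3 × $350 = $42,455.00
Trial work: 64.4 × $600 = $38,640.00
Subtotal: $41,385.00 + $5,928.00 + $35,171.50 + $42,455.00 + $38,640.00 = $163,579.50
Travel: 30.0 × $260 = $7,800.00
Total: $163,579.50 + $7,800.00 = $171,379.50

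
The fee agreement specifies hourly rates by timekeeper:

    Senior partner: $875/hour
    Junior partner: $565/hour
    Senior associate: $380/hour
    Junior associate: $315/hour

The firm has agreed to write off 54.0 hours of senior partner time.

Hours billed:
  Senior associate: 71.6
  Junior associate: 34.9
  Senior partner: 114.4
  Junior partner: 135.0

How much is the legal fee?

$167,326.50

Senior partner: 114.4 × $875 = $100,100.00
Junior partner: 135.0 × $565 = $76,275.00
Senior associate: 71.6 × $380 = $27,208.00
Junior associate: 34.9 × $315 = $10,993.50
Subtotal: $214,576.50
Write-off: 54.0 × $875 = $47,250.00
Total: $214,576.50 − $47,250.00 = $167,326.50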